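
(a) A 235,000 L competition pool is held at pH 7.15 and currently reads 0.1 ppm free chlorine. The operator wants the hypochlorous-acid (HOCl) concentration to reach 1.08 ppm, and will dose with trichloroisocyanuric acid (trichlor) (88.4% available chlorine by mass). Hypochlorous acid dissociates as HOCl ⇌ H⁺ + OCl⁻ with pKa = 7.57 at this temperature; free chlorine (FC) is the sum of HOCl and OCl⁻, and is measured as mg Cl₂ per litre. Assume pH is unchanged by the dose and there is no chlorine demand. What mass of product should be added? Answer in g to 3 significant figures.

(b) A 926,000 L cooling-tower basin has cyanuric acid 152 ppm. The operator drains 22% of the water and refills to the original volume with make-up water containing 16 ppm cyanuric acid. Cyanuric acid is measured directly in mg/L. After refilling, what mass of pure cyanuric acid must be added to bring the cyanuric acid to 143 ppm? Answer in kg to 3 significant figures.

(a) [OCl⁻]/[HOCl] = 10^(pH − pKa) = 10^(7.15 − 7.57) = 0.3802; fraction as HOCl = 1/(1 + 0.3802) = 0.7245.
(a) Free chlorine required for 1.08 ppm HOCl: 1.08 / 0.7245 = 1.491 ppm.
(a) FC to add: 1.491 − 0.1 = 1.391 mg/L as Cl₂.
(a) Cl₂ equivalent: 1.391 mg/L × 235,000 L = 326.8 g.
(a) Product at 88.4% available Cl: 326.8 / 0.884 = 369.7 g.

(b) After draining 22% and refilling: 152 × 0.78 + 16 × 0.22 = 122.08 ppm.
(b) Deficit to target: 143 − 122.08 = 20.92 mg/L.
(b) Mass: 20.92 mg/L × 926,000 L = 19,370 g cyanuric acid.

(a) 370 g; (b) 19.4 kg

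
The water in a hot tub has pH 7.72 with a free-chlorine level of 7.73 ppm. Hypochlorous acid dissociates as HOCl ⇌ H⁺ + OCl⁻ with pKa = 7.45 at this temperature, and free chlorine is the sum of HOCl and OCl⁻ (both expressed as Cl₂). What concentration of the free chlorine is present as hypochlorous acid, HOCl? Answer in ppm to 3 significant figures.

2.70 ppm

[OCl⁻]/[HOCl] = 10^(pH − pKa) = 10^(7.72 − 7.45) = 10^0.27 = 1.862.
Fraction as HOCl = 1 / (1 + 1.862) = 0.3494.
HOCl = 0.3494 × 7.73 ppm = 2.701 ppm.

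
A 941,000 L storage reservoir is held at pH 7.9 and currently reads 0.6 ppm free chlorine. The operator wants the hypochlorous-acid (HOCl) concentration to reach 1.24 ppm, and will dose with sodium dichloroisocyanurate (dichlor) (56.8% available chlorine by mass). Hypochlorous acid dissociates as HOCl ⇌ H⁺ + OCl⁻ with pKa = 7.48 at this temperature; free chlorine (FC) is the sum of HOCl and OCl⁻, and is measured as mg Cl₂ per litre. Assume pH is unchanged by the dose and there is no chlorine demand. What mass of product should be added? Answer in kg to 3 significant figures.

[OCl⁻]/[HOCl] = 10^(pH − pKa) = 10^(7.9 − 7.48) = 2.63; fraction as HOCl = 1/(1 + 2.63) = 0.2755.
Free chlorine required for 1.24 ppm HOCl: 1.24 / 0.2755 = 4.502 ppm.
FC to add: 4.502 − 0.6 = 3.902 mg/L as Cl₂.
Cl₂ equivalent: 3.902 mg/L × 941,000 L = 3671 g.
Product at 56.8% available Cl: 3671 / 0.568 = 6464 g.

6.46 kg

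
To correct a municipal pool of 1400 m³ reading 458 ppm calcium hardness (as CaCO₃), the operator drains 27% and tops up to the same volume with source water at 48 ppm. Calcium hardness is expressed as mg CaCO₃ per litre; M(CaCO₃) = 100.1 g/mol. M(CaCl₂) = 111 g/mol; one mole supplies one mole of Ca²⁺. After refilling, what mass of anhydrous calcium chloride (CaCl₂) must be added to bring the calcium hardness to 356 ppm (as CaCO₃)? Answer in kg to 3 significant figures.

13.5 kg

Volume: 1400 m³ = 1,400,000 L.
After draining 27% and refilling: 458 × 0.73 + 48 × 0.27 = 347.3 ppm.
Deficit to target: 356 − 347.3 = 8.7 mg/L.
As CaCO₃: 8.7 mg/L × 1,400,000 L = 12,180 g; ÷ 100.1 = 121.7 mol Ca²⁺.
Mass: 121.7 × 111 = 13,510 g.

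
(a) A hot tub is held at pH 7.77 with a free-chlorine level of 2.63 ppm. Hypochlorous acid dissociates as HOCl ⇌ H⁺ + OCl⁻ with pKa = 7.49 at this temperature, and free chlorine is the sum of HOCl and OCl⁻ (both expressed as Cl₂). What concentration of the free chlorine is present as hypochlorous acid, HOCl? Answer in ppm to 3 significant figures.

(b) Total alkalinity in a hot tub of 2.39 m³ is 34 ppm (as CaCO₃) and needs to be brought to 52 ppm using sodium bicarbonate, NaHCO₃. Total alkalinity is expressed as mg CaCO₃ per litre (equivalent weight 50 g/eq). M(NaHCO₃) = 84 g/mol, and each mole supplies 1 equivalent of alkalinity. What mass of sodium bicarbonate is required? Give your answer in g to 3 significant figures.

(a) 0.905 ppm; (b) 72.3 g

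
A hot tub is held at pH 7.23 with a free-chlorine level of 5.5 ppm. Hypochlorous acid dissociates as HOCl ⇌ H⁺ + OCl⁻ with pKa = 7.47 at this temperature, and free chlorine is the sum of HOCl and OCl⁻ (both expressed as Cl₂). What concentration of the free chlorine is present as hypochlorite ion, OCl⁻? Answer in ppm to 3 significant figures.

[OCl⁻]/[HOCl] = 10^(pH − pKa) = 10^(7.23 − 7.47) = 10^-0.24 = 0.5754.
Fraction as HOCl = 1 / (1 + 0.5754) = 0.6347.
OCl⁻ = (1 − 0.6347) × 5.5 ppm = 2.009 ppm.

2.01 ppm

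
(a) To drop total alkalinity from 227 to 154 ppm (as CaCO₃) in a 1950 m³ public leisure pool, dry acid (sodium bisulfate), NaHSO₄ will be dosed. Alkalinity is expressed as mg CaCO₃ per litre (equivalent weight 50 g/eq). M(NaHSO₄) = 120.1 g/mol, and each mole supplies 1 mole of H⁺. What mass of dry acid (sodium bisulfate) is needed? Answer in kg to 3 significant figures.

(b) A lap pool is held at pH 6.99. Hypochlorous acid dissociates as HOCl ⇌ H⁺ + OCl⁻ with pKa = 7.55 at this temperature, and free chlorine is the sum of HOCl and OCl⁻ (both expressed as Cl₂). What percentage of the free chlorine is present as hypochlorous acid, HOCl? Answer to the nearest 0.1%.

(a) 342 kg; (b) 78.4%

(a) Volume: 1950 m³ = 1,950,000 L.
(a) Alkalinity to neutralize: (227 − 154) = 73 mg/L as CaCO₃ × 1,950,000 L = 142,400 g as CaCO₃.
(a) Equivalents of H⁺ required: 142,400 ÷ 50 g/eq = 2847 eq = 2847 mol NaHSO₄.
(a) Mass of NaHSO₄: 2847 × 120.1 = 341,900 g.

(b) [OCl⁻]/[HOCl] = 10^(pH − pKa) = 10^(6.99 − 7.55) = 10^-0.56 = 0.2754.
(b) Fraction as HOCl = 1 / (1 + 0.2754) = 0.7841.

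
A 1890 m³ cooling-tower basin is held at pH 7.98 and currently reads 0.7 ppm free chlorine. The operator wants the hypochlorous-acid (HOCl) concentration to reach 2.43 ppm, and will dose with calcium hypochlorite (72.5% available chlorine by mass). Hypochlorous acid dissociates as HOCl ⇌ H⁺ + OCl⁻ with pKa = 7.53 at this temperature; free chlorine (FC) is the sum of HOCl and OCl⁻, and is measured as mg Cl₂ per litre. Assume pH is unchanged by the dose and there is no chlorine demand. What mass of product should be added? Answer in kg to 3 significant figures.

Volume: 1890 m³ = 1,890,000 L.
[OCl⁻]/[HOCl] = 10^(pH − pKa) = 10^(7.98 − 7.53) = 2.818; fraction as HOCl = 1/(1 + 2.818) = 0.2619.
Free chlorine required for 2.43 ppm HOCl: 2.43 / 0.2619 = 9.279 ppm.
FC to add: 9.279 − 0.7 = 8.579 mg/L as Cl₂.
Cl₂ equivalent: 8.579 mg/L × 1,890,000 L = 16,210 g.
Product at 72.5% available Cl: 16,210 / 0.725 = 22,360 g.

22.4 kg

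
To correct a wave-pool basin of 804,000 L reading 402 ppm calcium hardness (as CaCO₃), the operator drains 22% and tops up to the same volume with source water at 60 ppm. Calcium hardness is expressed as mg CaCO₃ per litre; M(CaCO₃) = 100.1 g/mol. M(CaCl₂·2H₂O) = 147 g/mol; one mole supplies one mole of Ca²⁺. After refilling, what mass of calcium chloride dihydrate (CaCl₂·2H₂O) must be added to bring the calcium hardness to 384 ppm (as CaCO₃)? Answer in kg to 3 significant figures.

After draining 22% and refilling: 402 × 0.78 + 60 × 0.22 = 326.76 ppm.
Deficit to target: 384 − 326.76 = 57.24 mg/L.
As CaCO₃: 57.24 mg/L × 804,000 L = 46,020 g; ÷ 100.1 = 459.7 mol Ca²⁺.
Mass: 459.7 × 147 = 67,580 g.

67.6 kg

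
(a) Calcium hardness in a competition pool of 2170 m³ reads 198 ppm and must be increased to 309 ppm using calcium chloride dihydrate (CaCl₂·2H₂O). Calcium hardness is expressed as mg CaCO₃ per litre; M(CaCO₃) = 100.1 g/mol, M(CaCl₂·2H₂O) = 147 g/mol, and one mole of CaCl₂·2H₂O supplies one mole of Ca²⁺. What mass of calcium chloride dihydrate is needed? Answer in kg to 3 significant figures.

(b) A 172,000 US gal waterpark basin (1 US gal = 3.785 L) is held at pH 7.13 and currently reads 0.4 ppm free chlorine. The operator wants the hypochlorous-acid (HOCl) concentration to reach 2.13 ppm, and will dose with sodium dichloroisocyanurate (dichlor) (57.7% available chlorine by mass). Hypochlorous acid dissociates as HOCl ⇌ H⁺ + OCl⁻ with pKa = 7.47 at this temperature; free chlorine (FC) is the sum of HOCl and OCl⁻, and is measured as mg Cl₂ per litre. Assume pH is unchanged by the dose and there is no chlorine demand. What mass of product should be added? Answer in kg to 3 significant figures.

(a) 354 kg; (b) 3.05 kg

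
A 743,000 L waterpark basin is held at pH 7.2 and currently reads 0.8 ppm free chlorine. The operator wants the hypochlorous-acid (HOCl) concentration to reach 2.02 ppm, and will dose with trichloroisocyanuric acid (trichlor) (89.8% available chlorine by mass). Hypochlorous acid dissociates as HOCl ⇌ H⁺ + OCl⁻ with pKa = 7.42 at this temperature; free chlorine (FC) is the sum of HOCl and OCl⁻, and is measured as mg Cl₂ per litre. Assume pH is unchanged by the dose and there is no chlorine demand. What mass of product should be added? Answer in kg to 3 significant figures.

[OCl⁻]/[HOCl] = 10^(pH − pKa) = 10^(7.2 − 7.42) = 0.6026; fraction as HOCl = 1/(1 + 0.6026) = 0.624.
Free chlorine required for 2.02 ppm HOCl: 2.02 / 0.624 = 3.237 ppm.
FC to add: 3.237 − 0.8 = 2.437 mg/L as Cl₂.
Cl₂ equivalent: 2.437 mg/L × 743,000 L = 1811 g.
Product at 89.8% available Cl: 1811 / 0.898 = 2017 g.

2.02 kg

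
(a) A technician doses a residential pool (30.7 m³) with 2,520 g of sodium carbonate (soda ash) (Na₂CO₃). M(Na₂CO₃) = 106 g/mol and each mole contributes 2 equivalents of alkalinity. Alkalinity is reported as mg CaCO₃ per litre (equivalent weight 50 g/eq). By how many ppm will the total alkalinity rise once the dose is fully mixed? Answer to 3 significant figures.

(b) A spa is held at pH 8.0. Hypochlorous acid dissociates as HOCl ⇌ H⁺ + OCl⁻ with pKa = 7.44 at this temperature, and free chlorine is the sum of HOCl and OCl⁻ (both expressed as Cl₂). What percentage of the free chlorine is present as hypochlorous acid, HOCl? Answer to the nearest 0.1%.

(a) 77.4 ppm; (b) 21.6%

(a) Volume: 30.7 m³ = 30,700 L.
(a) Moles of Na₂CO₃: 2,520 g ÷ 106 g/mol = 23.77 mol → 47.55 eq of alkalinity.
(a) As CaCO₃: 47.55 eq × 50 g/eq = 2377 g.
(a) Rise: 2377 g / 30,700 L × 1000 = 77.44 mg/L.

(b) [OCl⁻]/[HOCl] = 10^(pH − pKa) = 10^(8.0 − 7.44) = 10^0.56 = 3.631.
(b) Fraction as HOCl = 1 / (1 + 3.631) = 0.2159.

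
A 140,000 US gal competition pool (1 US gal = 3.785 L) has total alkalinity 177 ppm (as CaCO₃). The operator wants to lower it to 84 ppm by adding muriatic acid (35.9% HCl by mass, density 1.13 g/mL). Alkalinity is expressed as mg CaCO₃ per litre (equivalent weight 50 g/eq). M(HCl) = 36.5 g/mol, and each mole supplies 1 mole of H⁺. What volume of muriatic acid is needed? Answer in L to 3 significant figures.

Volume: 140,000 US gal × 3.785 L/gal = 529,900 L.
Alkalinity to neutralize: (177 − 84) = 93 mg/L as CaCO₃ × 529,900 L = 49,280 g as CaCO₃.
Equivalents of H⁺ required: 49,280 ÷ 50 g/eq = 985.6 eq = 985.6 mol HCl.
Mass of HCl: 985.6 × 36.5 = 35,970 g.
Mass of 35.9% solution: 35,970 / 0.359 = 100,200 g.
Volume: 100,200 g ÷ 1.13 g/mL = 88,680 mL.

88.7 L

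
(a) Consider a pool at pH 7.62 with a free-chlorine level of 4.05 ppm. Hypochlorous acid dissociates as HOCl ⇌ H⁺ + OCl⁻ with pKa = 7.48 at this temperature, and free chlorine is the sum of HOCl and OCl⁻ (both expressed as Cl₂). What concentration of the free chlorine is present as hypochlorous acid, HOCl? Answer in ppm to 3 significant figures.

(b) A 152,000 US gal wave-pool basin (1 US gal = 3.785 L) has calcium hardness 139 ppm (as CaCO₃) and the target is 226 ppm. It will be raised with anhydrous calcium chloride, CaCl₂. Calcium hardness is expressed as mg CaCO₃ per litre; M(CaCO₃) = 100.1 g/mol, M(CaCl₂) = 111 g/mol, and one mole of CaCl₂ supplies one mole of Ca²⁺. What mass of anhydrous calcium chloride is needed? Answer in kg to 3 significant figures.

(a) [OCl⁻]/[HOCl] = 10^(pH − pKa) = 10^(7.62 − 7.48) = 10^0.14 = 1.38.
(a) Fraction as HOCl = 1 / (1 + 1.38) = 0.4201.
(a) HOCl = 0.4201 × 4.05 ppm = 1.701 ppm.

(b) Volume: 152,000 US gal × 3.785 L/gal = 575,320 L.
(b) Hardness to add: (226 − 139) = 87 mg/L as CaCO₃ × 575,320 L = 50,050 g as CaCO₃.
(b) Moles of Ca²⁺ (1 mol Ca²⁺ ≡ 1 mol CaCO₃): 50,050 / 100.1 g/mol = 500 mol.
(b) Mass of CaCl₂: 500 × 111 = 55,500 g.

(a) 1.70 ppm; (b) 55.5 kg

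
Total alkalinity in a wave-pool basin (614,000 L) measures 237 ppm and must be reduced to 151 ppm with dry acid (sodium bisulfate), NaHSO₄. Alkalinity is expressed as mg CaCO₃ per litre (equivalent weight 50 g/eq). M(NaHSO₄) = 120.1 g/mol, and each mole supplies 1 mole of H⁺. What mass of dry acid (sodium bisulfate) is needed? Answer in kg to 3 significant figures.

Alkalinity to neutralize: (237 − 151) = 86 mg/L as CaCO₃ × 614,000 L = 52,800 g as CaCO₃.
Equivalents of H⁺ required: 52,800 ÷ 50 g/eq = 1056 eq = 1056 mol NaHSO₄.
Mass of NaHSO₄: 1056 × 120.1 = 126,800 g.

127 kg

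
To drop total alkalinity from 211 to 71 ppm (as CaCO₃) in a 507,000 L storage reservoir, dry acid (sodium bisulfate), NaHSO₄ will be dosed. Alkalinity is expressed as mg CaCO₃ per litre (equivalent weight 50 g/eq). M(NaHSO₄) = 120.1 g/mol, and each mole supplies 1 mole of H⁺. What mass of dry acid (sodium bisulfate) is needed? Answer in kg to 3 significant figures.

170 kg

Alkalinity to neutralize: (211 − 71) = 140 mg/L as CaCO₃ × 507,000 L = 70,980 g as CaCO₃.
Equivalents of H⁺ required: 70,980 ÷ 50 g/eq = 1420 eq = 1420 mol NaHSO₄.
Mass of NaHSO₄: 1420 × 120.1 = 170,500 g.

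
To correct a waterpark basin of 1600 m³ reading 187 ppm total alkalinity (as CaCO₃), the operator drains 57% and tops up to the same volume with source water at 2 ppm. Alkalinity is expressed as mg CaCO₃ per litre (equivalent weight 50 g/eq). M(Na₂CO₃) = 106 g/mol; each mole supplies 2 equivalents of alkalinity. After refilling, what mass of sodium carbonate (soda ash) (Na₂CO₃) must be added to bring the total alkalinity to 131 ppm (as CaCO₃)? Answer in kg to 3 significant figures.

Volume: 1600 m³ = 1,600,000 L.
After draining 57% and refilling: 187 × 0.43 + 2 × 0.57 = 81.55 ppm.
Deficit to target: 131 − 81.55 = 49.45 mg/L.
As CaCO₃: 49.45 mg/L × 1,600,000 L = 79,120 g; ÷ 50 g/eq ÷ 2 = 791.2 mol Na₂CO₃.
Mass: 791.2 × 106 = 83,870 g.

83.9 kg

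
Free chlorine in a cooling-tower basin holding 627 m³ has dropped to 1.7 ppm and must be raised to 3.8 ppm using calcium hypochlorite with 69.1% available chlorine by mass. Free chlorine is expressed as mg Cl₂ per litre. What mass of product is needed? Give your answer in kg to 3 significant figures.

1.91 kg

Volume: 627 m³ = 627,000 L.
Chlorine deficit: 3.8 − 1.7 = 2.1 ppm = 2.1 mg/L as Cl₂.
Cl₂ equivalent needed: 2.1 mg/L × 627,000 L = 1,317,000 mg = 1317 g.
Product at 69.1% available chlorine: 1317 / 0.691 = 1905 g.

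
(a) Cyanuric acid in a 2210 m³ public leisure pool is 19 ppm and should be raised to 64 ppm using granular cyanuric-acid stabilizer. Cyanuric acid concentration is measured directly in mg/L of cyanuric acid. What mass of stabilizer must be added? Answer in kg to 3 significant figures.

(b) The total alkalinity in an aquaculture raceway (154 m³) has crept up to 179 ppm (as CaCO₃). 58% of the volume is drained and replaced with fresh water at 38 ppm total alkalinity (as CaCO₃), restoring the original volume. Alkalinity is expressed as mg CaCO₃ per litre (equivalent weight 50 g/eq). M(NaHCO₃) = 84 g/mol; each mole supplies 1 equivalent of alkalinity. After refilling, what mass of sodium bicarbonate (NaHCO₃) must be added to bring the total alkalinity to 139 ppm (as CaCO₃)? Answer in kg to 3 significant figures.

(a) 99.5 kg; (b) 10.8 kg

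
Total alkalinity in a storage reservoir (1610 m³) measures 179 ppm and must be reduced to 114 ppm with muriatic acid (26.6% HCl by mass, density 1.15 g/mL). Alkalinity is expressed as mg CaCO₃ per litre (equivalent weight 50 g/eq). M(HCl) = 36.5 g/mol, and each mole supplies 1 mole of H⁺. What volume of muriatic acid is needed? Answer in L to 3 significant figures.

Volume: 1610 m³ = 1,610,000 L.
Alkalinity to neutralize: (179 − 114) = 65 mg/L as CaCO₃ × 1,610,000 L = 104,600 g as CaCO₃.
Equivalents of H⁺ required: 104,600 ÷ 50 g/eq = 2093 eq = 2093 mol HCl.
Mass of HCl: 2093 × 36.5 = 76,390 g.
Mass of 26.6% solution: 76,390 / 0.266 = 287,200 g.
Volume: 287,200 g ÷ 1.15 g/mL = 249,700 mL.

250 L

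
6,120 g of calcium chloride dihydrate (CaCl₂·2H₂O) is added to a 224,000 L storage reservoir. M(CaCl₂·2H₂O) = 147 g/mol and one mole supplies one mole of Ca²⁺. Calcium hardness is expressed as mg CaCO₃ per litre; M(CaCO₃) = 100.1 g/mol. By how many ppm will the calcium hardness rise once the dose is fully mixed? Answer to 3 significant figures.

Moles of Ca²⁺: 6,120 g ÷ 147 g/mol = 41.63 mol.
As CaCO₃: 41.63 mol × 100.1 g/mol = 4167 g.
Rise: 4167 g / 224,000 L × 1000 = 18.6 mg/L.

18.6 ppm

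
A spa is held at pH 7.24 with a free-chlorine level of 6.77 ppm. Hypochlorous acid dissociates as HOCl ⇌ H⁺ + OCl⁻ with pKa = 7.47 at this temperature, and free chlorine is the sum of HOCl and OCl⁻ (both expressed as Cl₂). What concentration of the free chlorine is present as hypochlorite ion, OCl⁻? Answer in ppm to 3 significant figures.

[OCl⁻]/[HOCl] = 10^(pH − pKa) = 10^(7.24 − 7.47) = 10^-0.23 = 0.5888.
Fraction as HOCl = 1 / (1 + 0.5888) = 0.6294.
OCl⁻ = (1 − 0.6294) × 6.77 ppm = 2.509 ppm.

2.51 ppm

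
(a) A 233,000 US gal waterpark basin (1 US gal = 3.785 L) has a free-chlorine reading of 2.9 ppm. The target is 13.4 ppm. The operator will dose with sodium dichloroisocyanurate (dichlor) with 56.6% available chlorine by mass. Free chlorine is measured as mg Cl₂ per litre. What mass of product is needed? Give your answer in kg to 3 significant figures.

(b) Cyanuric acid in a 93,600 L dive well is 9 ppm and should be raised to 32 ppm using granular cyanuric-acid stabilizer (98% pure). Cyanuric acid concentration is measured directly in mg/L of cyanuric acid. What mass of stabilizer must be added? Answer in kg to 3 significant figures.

(a) 16.4 kg; (b) 2.20 kg

(a) Volume: 233,000 US gal × 3.785 L/gal = 881,905 L.
(a) Chlorine deficit: 13.4 − 2.9 = 10.5 ppm = 10.5 mg/L as Cl₂.
(a) Cl₂ equivalent needed: 10.5 mg/L × 881,905 L = 9,260,000 mg = 9260 g.
(a) Product at 56.6% available chlorine: 9260 / 0.566 = 16,360 g.

(b) CYA to add: (32 − 9) = 23 mg/L × 93,600 L = 2153 g cyanuric acid.
(b) At 98% purity: 2153 / 0.98 = 2197 g product.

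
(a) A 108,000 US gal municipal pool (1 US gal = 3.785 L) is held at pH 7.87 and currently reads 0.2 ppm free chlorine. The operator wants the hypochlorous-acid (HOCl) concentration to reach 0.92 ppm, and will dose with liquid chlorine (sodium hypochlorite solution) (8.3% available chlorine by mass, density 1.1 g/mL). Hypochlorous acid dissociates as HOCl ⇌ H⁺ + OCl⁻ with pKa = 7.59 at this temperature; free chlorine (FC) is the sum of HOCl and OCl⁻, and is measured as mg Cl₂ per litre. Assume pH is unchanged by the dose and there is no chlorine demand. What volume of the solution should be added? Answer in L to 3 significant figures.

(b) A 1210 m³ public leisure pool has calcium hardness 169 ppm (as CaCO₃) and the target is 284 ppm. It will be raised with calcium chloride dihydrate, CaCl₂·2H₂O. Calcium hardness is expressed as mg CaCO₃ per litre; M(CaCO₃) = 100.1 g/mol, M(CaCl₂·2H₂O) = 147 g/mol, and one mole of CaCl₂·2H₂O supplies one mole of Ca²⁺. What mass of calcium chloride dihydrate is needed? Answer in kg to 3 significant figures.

(a) 11.1 L; (b) 204 kg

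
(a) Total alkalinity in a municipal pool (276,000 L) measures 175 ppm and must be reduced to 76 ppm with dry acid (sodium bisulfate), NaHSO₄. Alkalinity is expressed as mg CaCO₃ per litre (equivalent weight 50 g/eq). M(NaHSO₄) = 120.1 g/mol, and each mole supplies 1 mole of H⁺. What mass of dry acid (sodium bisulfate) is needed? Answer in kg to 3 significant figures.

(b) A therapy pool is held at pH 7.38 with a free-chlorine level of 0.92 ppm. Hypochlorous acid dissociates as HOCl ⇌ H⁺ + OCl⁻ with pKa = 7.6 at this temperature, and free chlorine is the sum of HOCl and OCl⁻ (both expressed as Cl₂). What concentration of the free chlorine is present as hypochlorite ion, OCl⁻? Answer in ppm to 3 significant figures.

(a) 65.6 kg; (b) 0.346 ppm

(a) Alkalinity to neutralize: (175 − 76) = 99 mg/L as CaCO₃ × 276,000 L = 27,320 g as CaCO₃.
(a) Equivalents of H⁺ required: 27,320 ÷ 50 g/eq = 546.5 eq = 546.5 mol NaHSO₄.
(a) Mass of NaHSO₄: 546.5 × 120.1 = 65,630 g.

(b) [OCl⁻]/[HOCl] = 10^(pH − pKa) = 10^(7.38 − 7.6) = 10^-0.22 = 0.6026.
(b) Fraction as HOCl = 1 / (1 + 0.6026) = 0.624.
(b) OCl⁻ = (1 − 0.624) × 0.92 ppm = 0.3459 ppm.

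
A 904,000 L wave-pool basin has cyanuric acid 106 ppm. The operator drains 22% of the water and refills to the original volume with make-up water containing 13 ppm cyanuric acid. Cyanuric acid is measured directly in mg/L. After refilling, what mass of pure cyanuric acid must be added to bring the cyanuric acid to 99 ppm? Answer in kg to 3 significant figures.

12.2 kg

After draining 22% and refilling: 106 × 0.78 + 13 × 0.22 = 85.54 ppm.
Deficit to target: 99 − 85.54 = 13.46 mg/L.
Mass: 13.46 mg/L × 904,000 L = 12,170 g cyanuric acid.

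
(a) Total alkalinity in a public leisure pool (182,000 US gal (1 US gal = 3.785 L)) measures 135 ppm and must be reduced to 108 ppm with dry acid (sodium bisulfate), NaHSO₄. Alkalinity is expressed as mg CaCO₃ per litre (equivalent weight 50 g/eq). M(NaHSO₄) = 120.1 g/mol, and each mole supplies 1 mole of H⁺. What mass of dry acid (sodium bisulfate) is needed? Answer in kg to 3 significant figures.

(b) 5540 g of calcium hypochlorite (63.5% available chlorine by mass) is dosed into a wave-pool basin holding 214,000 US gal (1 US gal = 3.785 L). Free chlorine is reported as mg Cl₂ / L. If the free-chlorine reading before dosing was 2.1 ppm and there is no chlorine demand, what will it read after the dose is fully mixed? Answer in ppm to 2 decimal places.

(a) Volume: 182,000 US gal × 3.785 L/gal = 688,870 L.
(a) Alkalinity to neutralize: (135 − 108) = 27 mg/L as CaCO₃ × 688,870 L = 18,600 g as CaCO₃.
(a) Equivalents of H⁺ required: 18,600 ÷ 50 g/eq = 372 eq = 372 mol NaHSO₄.
(a) Mass of NaHSO₄: 372 × 120.1 = 44,680 g.

(b) Volume: 214,000 US gal × 3.785 L/gal = 809,990 L.
(b) Available chlorine delivered: 5540 g × 0.635 = 3518 g as Cl₂.
(b) Concentration rise: 3518 g / 809,990 L = 4.343 mg/L = 4.34 ppm.
(b) Final FC: 2.1 + 4.34 = 6.44 ppm.

(a) 44.7 kg; (b) 6.44 ppm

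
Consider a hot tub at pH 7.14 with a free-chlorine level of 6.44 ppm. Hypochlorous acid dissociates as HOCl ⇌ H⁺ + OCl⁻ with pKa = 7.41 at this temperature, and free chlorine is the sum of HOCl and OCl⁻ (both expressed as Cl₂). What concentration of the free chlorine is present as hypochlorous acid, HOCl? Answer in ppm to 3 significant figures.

4.19 ppm

[OCl⁻]/[HOCl] = 10^(pH − pKa) = 10^(7.14 − 7.41) = 10^-0.27 = 0.537.
Fraction as HOCl = 1 / (1 + 0.537) = 0.6506.
HOCl = 0.6506 × 6.44 ppm = 4.19 ppm.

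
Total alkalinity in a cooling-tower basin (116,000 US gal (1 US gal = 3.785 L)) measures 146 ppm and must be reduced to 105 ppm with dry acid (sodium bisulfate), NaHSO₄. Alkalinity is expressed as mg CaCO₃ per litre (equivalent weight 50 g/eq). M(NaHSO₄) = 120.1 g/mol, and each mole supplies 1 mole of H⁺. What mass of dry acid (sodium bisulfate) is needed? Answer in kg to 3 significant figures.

43.2 kg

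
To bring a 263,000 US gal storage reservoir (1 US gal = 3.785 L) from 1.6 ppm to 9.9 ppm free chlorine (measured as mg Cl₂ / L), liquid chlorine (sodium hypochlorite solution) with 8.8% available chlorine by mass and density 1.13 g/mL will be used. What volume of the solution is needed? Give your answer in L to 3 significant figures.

Volume: 263,000 US gal × 3.785 L/gal = 995,455 L.
Chlorine deficit: 9.9 − 1.6 = 8.3 ppm = 8.3 mg/L as Cl₂.
Cl₂ equivalent needed: 8.3 mg/L × 995,455 L = 8,262,000 mg = 8262 g.
Product at 8.8% available chlorine: 8262 / 0.088 = 93,890 g.
Volume at density 1.13 g/mL: 93,890 g ÷ 1.13 g/mL = 83,090 mL.

83.1 L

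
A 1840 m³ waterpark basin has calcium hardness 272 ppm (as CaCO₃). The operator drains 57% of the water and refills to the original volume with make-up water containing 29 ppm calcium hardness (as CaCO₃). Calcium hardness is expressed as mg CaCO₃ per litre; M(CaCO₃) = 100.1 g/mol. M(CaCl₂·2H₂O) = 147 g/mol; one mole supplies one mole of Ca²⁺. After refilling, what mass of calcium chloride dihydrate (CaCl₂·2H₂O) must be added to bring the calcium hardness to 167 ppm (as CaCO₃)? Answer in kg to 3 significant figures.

Volume: 1840 m³ = 1,840,000 L.
After draining 57% and refilling: 272 × 0.43 + 29 × 0.57 = 133.49 ppm.
Deficit to target: 167 − 133.49 = 33.51 mg/L.
As CaCO₃: 33.51 mg/L × 1,840,000 L = 61,660 g; ÷ 100.1 = 616 mol Ca²⁺.
Mass: 616 × 147 = 90,550 g.

90.5 kg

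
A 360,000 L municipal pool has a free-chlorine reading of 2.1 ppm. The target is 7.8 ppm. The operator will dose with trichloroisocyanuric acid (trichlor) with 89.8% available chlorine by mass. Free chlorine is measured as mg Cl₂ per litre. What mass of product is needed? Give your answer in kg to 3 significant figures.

Chlorine deficit: 7.8 − 2.1 = 5.7 ppm = 5.7 mg/L as Cl₂.
Cl₂ equivalent needed: 5.7 mg/L × 360,000 L = 2,052,000 mg = 2052 g.
Product at 89.8% available chlorine: 2052 / 0.898 = 2285 g.

2.29 kg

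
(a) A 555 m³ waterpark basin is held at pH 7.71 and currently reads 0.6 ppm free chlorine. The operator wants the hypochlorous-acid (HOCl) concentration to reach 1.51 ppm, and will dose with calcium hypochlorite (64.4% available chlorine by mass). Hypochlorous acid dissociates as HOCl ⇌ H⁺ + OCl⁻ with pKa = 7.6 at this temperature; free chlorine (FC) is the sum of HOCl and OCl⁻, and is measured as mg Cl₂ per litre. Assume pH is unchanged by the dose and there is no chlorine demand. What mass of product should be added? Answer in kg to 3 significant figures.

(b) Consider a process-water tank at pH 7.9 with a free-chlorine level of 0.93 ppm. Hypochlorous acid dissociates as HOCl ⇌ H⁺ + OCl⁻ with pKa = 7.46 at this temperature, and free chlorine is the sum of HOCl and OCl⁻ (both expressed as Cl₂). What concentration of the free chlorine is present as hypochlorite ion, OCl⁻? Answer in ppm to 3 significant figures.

(a) 2.46 kg; (b) 0.682 ppm

(a) Volume: 555 m³ = 555,000 L.
(a) [OCl⁻]/[HOCl] = 10^(pH − pKa) = 10^(7.71 − 7.6) = 1.288; fraction as HOCl = 1/(1 + 1.288) = 0.437.
(a) Free chlorine required for 1.51 ppm HOCl: 1.51 / 0.437 = 3.455 ppm.
(a) FC to add: 3.455 − 0.6 = 2.855 mg/L as Cl₂.
(a) Cl₂ equivalent: 2.855 mg/L × 555,000 L = 1585 g.
(a) Product at 64.4% available Cl: 1585 / 0.644 = 2461 g.

(b) [OCl⁻]/[HOCl] = 10^(pH − pKa) = 10^(7.9 − 7.46) = 10^0.44 = 2.754.
(b) Fraction as HOCl = 1 / (1 + 2.754) = 0.2664.
(b) OCl⁻ = (1 − 0.2664) × 0.93 ppm = 0.6823 ppm.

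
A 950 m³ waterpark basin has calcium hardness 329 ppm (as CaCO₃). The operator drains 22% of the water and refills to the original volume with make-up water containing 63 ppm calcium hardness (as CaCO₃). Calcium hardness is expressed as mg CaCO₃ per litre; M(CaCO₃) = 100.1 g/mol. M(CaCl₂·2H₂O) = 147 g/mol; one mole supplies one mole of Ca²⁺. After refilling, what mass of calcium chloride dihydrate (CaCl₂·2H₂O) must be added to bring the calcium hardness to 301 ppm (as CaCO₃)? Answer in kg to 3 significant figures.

42.6 kg

Volume: 950 m³ = 950,000 L.
After draining 22% and refilling: 329 × 0.78 + 63 × 0.22 = 270.48 ppm.
Deficit to target: 301 − 270.48 = 30.52 mg/L.
As CaCO₃: 30.52 mg/L × 950,000 L = 28,990 g; ÷ 100.1 = 289.7 mol Ca²⁺.
Mass: 289.7 × 147 = 42,580 g.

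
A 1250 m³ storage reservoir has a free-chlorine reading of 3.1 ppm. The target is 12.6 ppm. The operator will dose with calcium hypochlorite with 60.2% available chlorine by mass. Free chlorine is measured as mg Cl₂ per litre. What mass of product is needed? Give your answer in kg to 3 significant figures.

Volume: 1250 m³ = 1,250,000 L.
Chlorine deficit: 12.6 − 3.1 = 9.5 ppm = 9.5 mg/L as Cl₂.
Cl₂ equivalent needed: 9.5 mg/L × 1,250,000 L = 11,880,000 mg = 11,880 g.
Product at 60.2% available chlorine: 11,880 / 0.602 = 19,730 g.

19.7 kg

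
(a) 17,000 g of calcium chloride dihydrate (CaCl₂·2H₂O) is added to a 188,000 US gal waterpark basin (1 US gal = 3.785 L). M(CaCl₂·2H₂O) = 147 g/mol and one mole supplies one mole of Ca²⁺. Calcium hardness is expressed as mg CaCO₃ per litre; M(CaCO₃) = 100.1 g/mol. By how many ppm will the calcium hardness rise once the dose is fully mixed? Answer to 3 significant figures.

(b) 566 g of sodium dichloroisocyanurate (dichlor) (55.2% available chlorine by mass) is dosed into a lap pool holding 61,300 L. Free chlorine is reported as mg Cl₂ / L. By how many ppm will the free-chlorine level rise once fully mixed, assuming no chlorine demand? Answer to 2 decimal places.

(a) 16.3 ppm; (b) 5.10 ppm

(a) Volume: 188,000 US gal × 3.785 L/gal = 711,580 L.
(a) Moles of Ca²⁺: 17,000 g ÷ 147 g/mol = 115.6 mol.
(a) As CaCO₃: 115.6 mol × 100.1 g/mol = 11,580 g.
(a) Rise: 11,580 g / 711,580 L × 1000 = 16.27 mg/L.

(b) Available chlorine delivered: 566 g × 0.552 = 312.4 g as Cl₂.
(b) Concentration rise: 312.4 g / 61,300 L = 5.097 mg/L = 5.10 ppm.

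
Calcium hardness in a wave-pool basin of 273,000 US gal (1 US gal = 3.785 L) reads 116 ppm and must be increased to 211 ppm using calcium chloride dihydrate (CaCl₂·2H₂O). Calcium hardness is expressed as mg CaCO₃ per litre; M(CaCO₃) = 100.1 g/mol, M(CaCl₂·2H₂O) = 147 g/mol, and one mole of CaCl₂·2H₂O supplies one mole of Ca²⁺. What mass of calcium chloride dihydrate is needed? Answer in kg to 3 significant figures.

Volume: 273,000 US gal × 3.785 L/gal = 1,033,305 L.
Hardness to add: (211 − 116) = 95 mg/L as CaCO₃ × 1,033,305 L = 98,160 g as CaCO₃.
Moles of Ca²⁺ (1 mol Ca²⁺ ≡ 1 mol CaCO₃): 98,160 / 100.1 g/mol = 980.7 mol.
Mass of CaCl₂·2H₂O: 980.7 × 147 = 144,200 g.

144 kg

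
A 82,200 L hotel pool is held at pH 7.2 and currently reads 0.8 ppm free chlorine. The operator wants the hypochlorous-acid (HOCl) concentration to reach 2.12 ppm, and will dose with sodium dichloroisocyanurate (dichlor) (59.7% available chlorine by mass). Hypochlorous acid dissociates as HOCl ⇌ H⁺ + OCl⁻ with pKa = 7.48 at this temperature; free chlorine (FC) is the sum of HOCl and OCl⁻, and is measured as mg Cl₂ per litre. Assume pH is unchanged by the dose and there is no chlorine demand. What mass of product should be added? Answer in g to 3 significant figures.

335 g

[OCl⁻]/[HOCl] = 10^(pH − pKa) = 10^(7.2 − 7.48) = 0.5248; fraction as HOCl = 1/(1 + 0.5248) = 0.6558.
Free chlorine required for 2.12 ppm HOCl: 2.12 / 0.6558 = 3.233 ppm.
FC to add: 3.233 − 0.8 = 2.433 mg/L as Cl₂.
Cl₂ equivalent: 2.433 mg/L × 82,200 L = 200 g.
Product at 59.7% available Cl: 200 / 0.597 = 334.9 g.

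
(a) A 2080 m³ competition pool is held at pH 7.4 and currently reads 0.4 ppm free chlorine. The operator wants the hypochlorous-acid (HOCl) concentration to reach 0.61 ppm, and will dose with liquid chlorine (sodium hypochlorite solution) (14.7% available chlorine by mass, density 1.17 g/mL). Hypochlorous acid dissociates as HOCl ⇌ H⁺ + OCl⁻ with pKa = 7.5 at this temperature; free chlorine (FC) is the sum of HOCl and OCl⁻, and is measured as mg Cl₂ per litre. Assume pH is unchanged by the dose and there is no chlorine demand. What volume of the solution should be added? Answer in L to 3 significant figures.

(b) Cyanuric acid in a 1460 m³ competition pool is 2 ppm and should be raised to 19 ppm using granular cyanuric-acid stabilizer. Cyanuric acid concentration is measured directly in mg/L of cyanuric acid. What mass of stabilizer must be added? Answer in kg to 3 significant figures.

(a) 8.40 L; (b) 24.8 kg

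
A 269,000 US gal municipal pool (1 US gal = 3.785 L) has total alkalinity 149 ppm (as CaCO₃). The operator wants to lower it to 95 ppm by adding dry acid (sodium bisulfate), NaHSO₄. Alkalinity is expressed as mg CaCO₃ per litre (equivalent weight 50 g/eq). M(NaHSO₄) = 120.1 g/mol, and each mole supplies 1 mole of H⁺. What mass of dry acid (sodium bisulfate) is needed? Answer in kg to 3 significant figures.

132 kg

Volume: 269,000 US gal × 3.785 L/gal = 1,018,165 L.
Alkalinity to neutralize: (149 − 95) = 54 mg/L as CaCO₃ × 1,018,165 L = 54,980 g as CaCO₃.
Equivalents of H⁺ required: 54,980 ÷ 50 g/eq = 1100 eq = 1100 mol NaHSO₄.
Mass of NaHSO₄: 1100 × 120.1 = 132,100 g.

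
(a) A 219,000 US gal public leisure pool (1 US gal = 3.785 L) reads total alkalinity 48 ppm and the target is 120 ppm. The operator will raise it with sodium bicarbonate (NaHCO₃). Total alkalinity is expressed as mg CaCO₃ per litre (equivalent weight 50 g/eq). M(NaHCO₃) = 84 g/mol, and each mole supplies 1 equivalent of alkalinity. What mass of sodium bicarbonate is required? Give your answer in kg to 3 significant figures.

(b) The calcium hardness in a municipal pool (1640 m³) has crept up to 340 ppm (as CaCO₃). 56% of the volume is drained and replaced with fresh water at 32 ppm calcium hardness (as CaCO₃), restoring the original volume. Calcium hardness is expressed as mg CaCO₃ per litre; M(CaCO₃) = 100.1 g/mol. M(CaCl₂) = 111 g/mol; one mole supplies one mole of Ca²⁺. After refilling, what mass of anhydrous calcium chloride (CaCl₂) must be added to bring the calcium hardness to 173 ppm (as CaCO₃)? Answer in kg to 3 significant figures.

(a) Volume: 219,000 US gal × 3.785 L/gal = 828,915 L.
(a) Alkalinity to add: (120 − 48) = 72 mg/L as CaCO₃ × 828,915 L = 59,680 g as CaCO₃.
(a) Equivalents: 59,680 g ÷ 50 g/eq = 1194 eq.
(a) NaHCO₃ supplies 1 eq per mole → 1194 mol.
(a) Mass: 1194 mol × 84 g/mol = 100,300 g.

(b) Volume: 1640 m³ = 1,640,000 L.
(b) After draining 56% and refilling: 340 × 0.44 + 32 × 0.56 = 167.52 ppm.
(b) Deficit to target: 173 − 167.52 = 5.48 mg/L.
(b) As CaCO₃: 5.48 mg/L × 1,640,000 L = 8987 g; ÷ 100.1 = 89.78 mol Ca²⁺.
(b) Mass: 89.78 × 111 = 9966 g.

(a) 100 kg; (b) 9.97 kg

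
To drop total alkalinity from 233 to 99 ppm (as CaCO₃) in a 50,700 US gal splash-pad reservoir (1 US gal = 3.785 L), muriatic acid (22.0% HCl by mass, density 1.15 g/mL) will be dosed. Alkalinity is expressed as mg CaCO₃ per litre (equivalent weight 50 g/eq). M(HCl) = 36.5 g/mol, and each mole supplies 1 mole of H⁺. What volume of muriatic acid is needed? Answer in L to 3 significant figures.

74.2 L

Volume: 50,700 US gal × 3.785 L/gal = 191,900 L.
Alkalinity to neutralize: (233 − 99) = 134 mg/L as CaCO₃ × 191,900 L = 25,710 g as CaCO₃.
Equivalents of H⁺ required: 25,710 ÷ 50 g/eq = 514.3 eq = 514.3 mol HCl.
Mass of HCl: 514.3 × 36.5 = 18,770 g.
Mass of 22.0% solution: 18,770 / 0.22 = 85,330 g.
Volume: 85,330 g ÷ 1.15 g/mL = 74,200 mL.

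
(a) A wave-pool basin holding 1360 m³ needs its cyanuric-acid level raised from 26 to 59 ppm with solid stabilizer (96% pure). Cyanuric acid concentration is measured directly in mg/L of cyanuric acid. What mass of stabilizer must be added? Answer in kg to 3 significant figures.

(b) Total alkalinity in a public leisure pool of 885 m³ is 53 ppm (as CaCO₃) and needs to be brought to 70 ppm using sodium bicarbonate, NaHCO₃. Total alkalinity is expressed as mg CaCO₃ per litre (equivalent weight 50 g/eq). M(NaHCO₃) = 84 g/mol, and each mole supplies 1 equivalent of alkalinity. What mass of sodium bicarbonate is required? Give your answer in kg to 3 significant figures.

(a) 46.8 kg; (b) 25.3 kg

(a) Volume: 1360 m³ = 1,360,000 L.
(a) CYA to add: (59 − 26) = 33 mg/L × 1,360,000 L = 44,880 g cyanuric acid.
(a) At 96% purity: 44,880 / 0.96 = 46,750 g product.

(b) Volume: 885 m³ = 885,000 L.
(b) Alkalinity to add: (70 − 53) = 17 mg/L as CaCO₃ × 885,000 L = 15,040 g as CaCO₃.
(b) Equivalents: 15,040 g ÷ 50 g/eq = 300.9 eq.
(b) NaHCO₃ supplies 1 eq per mole → 300.9 mol.
(b) Mass: 300.9 mol × 84 g/mol = 25,280 g.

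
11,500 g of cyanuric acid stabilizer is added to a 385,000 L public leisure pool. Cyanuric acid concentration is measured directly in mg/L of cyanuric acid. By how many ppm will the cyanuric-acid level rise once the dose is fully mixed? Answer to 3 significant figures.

29.9 ppm

Rise: 11,500 g / 385,000 L × 1000 = 29.87 mg/L.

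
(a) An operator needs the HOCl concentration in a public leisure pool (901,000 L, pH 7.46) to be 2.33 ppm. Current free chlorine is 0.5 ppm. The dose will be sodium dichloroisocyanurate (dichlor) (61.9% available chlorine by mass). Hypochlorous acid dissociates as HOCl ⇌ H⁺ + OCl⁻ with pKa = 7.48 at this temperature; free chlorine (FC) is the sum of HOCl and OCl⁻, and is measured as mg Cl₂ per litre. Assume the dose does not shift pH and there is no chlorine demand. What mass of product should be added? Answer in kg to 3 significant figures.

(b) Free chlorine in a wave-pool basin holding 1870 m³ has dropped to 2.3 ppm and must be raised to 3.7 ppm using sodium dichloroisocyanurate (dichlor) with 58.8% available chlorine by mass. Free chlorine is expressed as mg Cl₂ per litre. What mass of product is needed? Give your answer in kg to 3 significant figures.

(a) 5.90 kg; (b) 4.45 kg

(a) [OCl⁻]/[HOCl] = 10^(pH − pKa) = 10^(7.46 − 7.48) = 0.955; fraction as HOCl = 1/(1 + 0.955) = 0.5115.
(a) Free chlorine required for 2.33 ppm HOCl: 2.33 / 0.5115 = 4.555 ppm.
(a) FC to add: 4.555 − 0.5 = 4.055 mg/L as Cl₂.
(a) Cl₂ equivalent: 4.055 mg/L × 901,000 L = 3654 g.
(a) Product at 61.9% available Cl: 3654 / 0.619 = 5903 g.

(b) Volume: 1870 m³ = 1,870,000 L.
(b) Chlorine deficit: 3.7 − 2.3 = 1.4 ppm = 1.4 mg/L as Cl₂.
(b) Cl₂ equivalent needed: 1.4 mg/L × 1,870,000 L = 2,618,000 mg = 2618 g.
(b) Product at 58.8% available chlorine: 2618 / 0.588 = 4452 g.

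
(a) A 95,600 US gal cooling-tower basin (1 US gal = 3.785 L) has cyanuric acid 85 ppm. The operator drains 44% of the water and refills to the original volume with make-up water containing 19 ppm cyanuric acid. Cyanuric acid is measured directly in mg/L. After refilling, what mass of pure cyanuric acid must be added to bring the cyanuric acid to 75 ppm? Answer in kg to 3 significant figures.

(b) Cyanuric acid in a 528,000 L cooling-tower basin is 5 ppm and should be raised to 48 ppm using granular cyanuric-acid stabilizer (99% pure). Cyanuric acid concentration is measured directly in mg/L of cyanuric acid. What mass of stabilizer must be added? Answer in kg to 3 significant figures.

(a) Volume: 95,600 US gal × 3.785 L/gal = 361,846 L.
(a) After draining 44% and refilling: 85 × 0.56 + 19 × 0.44 = 55.96 ppm.
(a) Deficit to target: 75 − 55.96 = 19.04 mg/L.
(a) Mass: 19.04 mg/L × 361,846 L = 6890 g cyanuric acid.

(b) CYA to add: (48 − 5) = 43 mg/L × 528,000 L = 22,700 g cyanuric acid.
(b) At 99% purity: 22,700 / 0.99 = 22,930 g product.

(a) 6.89 kg; (b) 22.9 kg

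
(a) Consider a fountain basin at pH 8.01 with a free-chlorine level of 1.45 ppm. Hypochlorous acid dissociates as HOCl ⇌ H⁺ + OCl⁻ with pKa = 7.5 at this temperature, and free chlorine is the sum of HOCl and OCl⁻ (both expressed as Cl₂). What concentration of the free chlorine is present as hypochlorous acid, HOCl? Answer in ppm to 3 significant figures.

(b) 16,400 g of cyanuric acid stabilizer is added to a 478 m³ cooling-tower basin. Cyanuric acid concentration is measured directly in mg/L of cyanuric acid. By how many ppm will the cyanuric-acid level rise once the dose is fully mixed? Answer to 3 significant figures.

(a) [OCl⁻]/[HOCl] = 10^(pH − pKa) = 10^(8.01 − 7.5) = 10^0.51 = 3.236.
(a) Fraction as HOCl = 1 / (1 + 3.236) = 0.2361.
(a) HOCl = 0.2361 × 1.45 ppm = 0.3423 ppm.

(b) Volume: 478 m³ = 478,000 L.
(b) Rise: 16,400 g / 478,000 L × 1000 = 34.31 mg/L.

(a) 0.342 ppm; (b) 34.3 ppm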